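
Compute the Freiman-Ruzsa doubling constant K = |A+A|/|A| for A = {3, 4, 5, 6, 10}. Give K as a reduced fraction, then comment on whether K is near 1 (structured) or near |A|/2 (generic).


|A| = 5.
Compute A + A by enumerating all 25 pairs.
A + A = {6, 7, 8, 9, 10, 11, 12, 13, 14, 15, 16, 20}, so |A + A| = 12.
K = |A + A| / |A| = 12/5 (already in lowest terms) ≈ 2.4000.
Reference: AP of size 5 gives K = 9/5 ≈ 1.8000; a fully generic set of size 5 gives K ≈ 3.0000.

|A| = 5, |A + A| = 12, K = 12/5.


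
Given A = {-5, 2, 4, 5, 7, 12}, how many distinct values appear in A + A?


A + A = {a + a' : a, a' ∈ A}; |A| = 6.
General bounds: 2|A| - 1 ≤ |A + A| ≤ |A|(|A|+1)/2, i.e. 11 ≤ |A + A| ≤ 21.
Lower bound 2|A|-1 is attained iff A is an arithmetic progression.
Enumerate sums a + a' for a ≤ a' (symmetric, so this suffices):
a = -5: -5+-5=-10, -5+2=-3, -5+4=-1, -5+5=0, -5+7=2, -5+12=7
a = 2: 2+2=4, 2+4=6, 2+5=7, 2+7=9, 2+12=14
a = 4: 4+4=8, 4+5=9, 4+7=11, 4+12=16
a = 5: 5+5=10, 5+7=12, 5+12=17
a = 7: 7+7=14, 7+12=19
a = 12: 12+12=24
Distinct sums: {-10, -3, -1, 0, 2, 4, 6, 7, 8, 9, 10, 11, 12, 14, 16, 17, 19, 24}
|A + A| = 18

|A + A| = 18


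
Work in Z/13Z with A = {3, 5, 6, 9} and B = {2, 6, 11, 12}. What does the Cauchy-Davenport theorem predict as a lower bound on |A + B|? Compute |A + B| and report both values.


Cauchy-Davenport: |A + B| ≥ min(p, |A| + |B| - 1) for A, B nonempty in Z/pZ.
|A| = 4, |B| = 4, p = 13.
CD lower bound = min(13, 4 + 4 - 1) = min(13, 7) = 7.
Compute A + B mod 13 directly:
a = 3: 3+2=5, 3+6=9, 3+11=1, 3+12=2
a = 5: 5+2=7, 5+6=11, 5+11=3, 5+12=4
a = 6: 6+2=8, 6+6=12, 6+11=4, 6+12=5
a = 9: 9+2=11, 9+6=2, 9+11=7, 9+12=8
A + B = {1, 2, 3, 4, 5, 7, 8, 9, 11, 12}, so |A + B| = 10.
Verify: 10 ≥ 7? Yes ✓.

CD lower bound = 7, actual |A + B| = 10.


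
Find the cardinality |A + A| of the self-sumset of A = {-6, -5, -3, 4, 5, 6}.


A + A = {a + a' : a, a' ∈ A}; |A| = 6.
General bounds: 2|A| - 1 ≤ |A + A| ≤ |A|(|A|+1)/2, i.e. 11 ≤ |A + A| ≤ 21.
Lower bound 2|A|-1 is attained iff A is an arithmetic progression.
Enumerate sums a + a' for a ≤ a' (symmetric, so this suffices):
a = -6: -6+-6=-12, -6+-5=-11, -6+-3=-9, -6+4=-2, -6+5=-1, -6+6=0
a = -5: -5+-5=-10, -5+-3=-8, -5+4=-1, -5+5=0, -5+6=1
a = -3: -3+-3=-6, -3+4=1, -3+5=2, -3+6=3
a = 4: 4+4=8, 4+5=9, 4+6=10
a = 5: 5+5=10, 5+6=11
a = 6: 6+6=12
Distinct sums: {-12, -11, -10, -9, -8, -6, -2, -1, 0, 1, 2, 3, 8, 9, 10, 11, 12}
|A + A| = 17

|A + A| = 17


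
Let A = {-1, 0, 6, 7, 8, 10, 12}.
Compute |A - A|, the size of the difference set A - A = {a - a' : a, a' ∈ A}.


A - A = {a - a' : a, a' ∈ A}; |A| = 7.
Bounds: 2|A|-1 ≤ |A - A| ≤ |A|² - |A| + 1, i.e. 13 ≤ |A - A| ≤ 43.
Note: 0 ∈ A - A always (from a - a). The set is symmetric: if d ∈ A - A then -d ∈ A - A.
Enumerate nonzero differences d = a - a' with a > a' (then include -d):
Positive differences: {1, 2, 3, 4, 5, 6, 7, 8, 9, 10, 11, 12, 13}
Full difference set: {0} ∪ (positive diffs) ∪ (negative diffs).
|A - A| = 1 + 2·13 = 27 (matches direct enumeration: 27).

|A - A| = 27


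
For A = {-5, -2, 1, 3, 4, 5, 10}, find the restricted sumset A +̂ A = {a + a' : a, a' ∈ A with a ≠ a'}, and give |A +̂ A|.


Restricted sumset: A +̂ A = {a + a' : a ∈ A, a' ∈ A, a ≠ a'}.
Equivalently, take A + A and drop any sum 2a that is achievable ONLY as a + a for a ∈ A (i.e. sums representable only with equal summands).
Enumerate pairs (a, a') with a < a' (symmetric, so each unordered pair gives one sum; this covers all a ≠ a'):
  -5 + -2 = -7
  -5 + 1 = -4
  -5 + 3 = -2
  -5 + 4 = -1
  -5 + 5 = 0
  -5 + 10 = 5
  -2 + 1 = -1
  -2 + 3 = 1
  -2 + 4 = 2
  -2 + 5 = 3
  -2 + 10 = 8
  1 + 3 = 4
  1 + 4 = 5
  1 + 5 = 6
  1 + 10 = 11
  3 + 4 = 7
  3 + 5 = 8
  3 + 10 = 13
  4 + 5 = 9
  4 + 10 = 14
  5 + 10 = 15
Collected distinct sums: {-7, -4, -2, -1, 0, 1, 2, 3, 4, 5, 6, 7, 8, 9, 11, 13, 14, 15}
|A +̂ A| = 18
(Reference bound: |A +̂ A| ≥ 2|A| - 3 for |A| ≥ 2, with |A| = 7 giving ≥ 11.)

|A +̂ A| = 18


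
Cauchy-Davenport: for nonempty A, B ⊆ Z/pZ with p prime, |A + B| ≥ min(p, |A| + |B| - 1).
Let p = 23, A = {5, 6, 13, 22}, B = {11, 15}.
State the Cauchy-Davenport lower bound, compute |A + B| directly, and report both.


Cauchy-Davenport: |A + B| ≥ min(p, |A| + |B| - 1) for A, B nonempty in Z/pZ.
|A| = 4, |B| = 2, p = 23.
CD lower bound = min(23, 4 + 2 - 1) = min(23, 5) = 5.
Compute A + B mod 23 directly:
a = 5: 5+11=16, 5+15=20
a = 6: 6+11=17, 6+15=21
a = 13: 13+11=1, 13+15=5
a = 22: 22+11=10, 22+15=14
A + B = {1, 5, 10, 14, 16, 17, 20, 21}, so |A + B| = 8.
Verify: 8 ≥ 5? Yes ✓.

CD lower bound = 5, actual |A + B| = 8.


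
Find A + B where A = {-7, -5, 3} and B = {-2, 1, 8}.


A + B = {a + b : a ∈ A, b ∈ B}.
Enumerate all |A|·|B| = 3·3 = 9 pairs (a, b) and collect distinct sums.
a = -7: -7+-2=-9, -7+1=-6, -7+8=1
a = -5: -5+-2=-7, -5+1=-4, -5+8=3
a = 3: 3+-2=1, 3+1=4, 3+8=11
Collecting distinct sums: A + B = {-9, -7, -6, -4, 1, 3, 4, 11}
|A + B| = 8

A + B = {-9, -7, -6, -4, 1, 3, 4, 11}


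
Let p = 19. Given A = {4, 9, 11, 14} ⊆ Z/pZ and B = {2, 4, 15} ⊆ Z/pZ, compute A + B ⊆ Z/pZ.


Work in Z/19Z: reduce every sum a + b modulo 19.
Enumerate all 12 pairs:
a = 4: 4+2=6, 4+4=8, 4+15=0
a = 9: 9+2=11, 9+4=13, 9+15=5
a = 11: 11+2=13, 11+4=15, 11+15=7
a = 14: 14+2=16, 14+4=18, 14+15=10
Distinct residues collected: {0, 5, 6, 7, 8, 10, 11, 13, 15, 16, 18}
|A + B| = 11 (out of 19 total residues).

A + B = {0, 5, 6, 7, 8, 10, 11, 13, 15, 16, 18}


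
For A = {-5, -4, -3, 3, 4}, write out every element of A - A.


A - A = {a - a' : a, a' ∈ A}.
Compute a - a' for each ordered pair (a, a'):
a = -5: -5--5=0, -5--4=-1, -5--3=-2, -5-3=-8, -5-4=-9
a = -4: -4--5=1, -4--4=0, -4--3=-1, -4-3=-7, -4-4=-8
a = -3: -3--5=2, -3--4=1, -3--3=0, -3-3=-6, -3-4=-7
a = 3: 3--5=8, 3--4=7, 3--3=6, 3-3=0, 3-4=-1
a = 4: 4--5=9, 4--4=8, 4--3=7, 4-3=1, 4-4=0
Collecting distinct values (and noting 0 appears from a-a):
A - A = {-9, -8, -7, -6, -2, -1, 0, 1, 2, 6, 7, 8, 9}
|A - A| = 13

A - A = {-9, -8, -7, -6, -2, -1, 0, 1, 2, 6, 7, 8, 9}


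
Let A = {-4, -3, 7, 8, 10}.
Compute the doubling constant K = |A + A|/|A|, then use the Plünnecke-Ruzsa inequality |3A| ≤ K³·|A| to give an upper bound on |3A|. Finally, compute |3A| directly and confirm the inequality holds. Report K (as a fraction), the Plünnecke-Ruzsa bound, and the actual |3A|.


|A| = 5.
Step 1: Compute A + A by enumerating all 25 pairs.
A + A = {-8, -7, -6, 3, 4, 5, 6, 7, 14, 15, 16, 17, 18, 20}, so |A + A| = 14.
Step 2: Doubling constant K = |A + A|/|A| = 14/5 = 14/5 ≈ 2.8000.
Step 3: Plünnecke-Ruzsa gives |3A| ≤ K³·|A| = (2.8000)³ · 5 ≈ 109.7600.
Step 4: Compute 3A = A + A + A directly by enumerating all triples (a,b,c) ∈ A³; |3A| = 27.
Step 5: Check 27 ≤ 109.7600? Yes ✓.

K = 14/5, Plünnecke-Ruzsa bound K³|A| ≈ 109.7600, |3A| = 27, inequality holds.


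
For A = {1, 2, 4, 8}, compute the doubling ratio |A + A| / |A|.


|A| = 4.
Compute A + A by enumerating all 16 pairs.
A + A = {2, 3, 4, 5, 6, 8, 9, 10, 12, 16}, so |A + A| = 10.
K = |A + A| / |A| = 10/4 = 5/2 ≈ 2.5000.
Reference: AP of size 4 gives K = 7/4 ≈ 1.7500; a fully generic set of size 4 gives K ≈ 2.5000.

|A| = 4, |A + A| = 10, K = 10/4 = 5/2.


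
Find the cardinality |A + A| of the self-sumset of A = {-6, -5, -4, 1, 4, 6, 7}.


A + A = {a + a' : a, a' ∈ A}; |A| = 7.
General bounds: 2|A| - 1 ≤ |A + A| ≤ |A|(|A|+1)/2, i.e. 13 ≤ |A + A| ≤ 28.
Lower bound 2|A|-1 is attained iff A is an arithmetic progression.
Enumerate sums a + a' for a ≤ a' (symmetric, so this suffices):
a = -6: -6+-6=-12, -6+-5=-11, -6+-4=-10, -6+1=-5, -6+4=-2, -6+6=0, -6+7=1
a = -5: -5+-5=-10, -5+-4=-9, -5+1=-4, -5+4=-1, -5+6=1, -5+7=2
a = -4: -4+-4=-8, -4+1=-3, -4+4=0, -4+6=2, -4+7=3
a = 1: 1+1=2, 1+4=5, 1+6=7, 1+7=8
a = 4: 4+4=8, 4+6=10, 4+7=11
a = 6: 6+6=12, 6+7=13
a = 7: 7+7=14
Distinct sums: {-12, -11, -10, -9, -8, -5, -4, -3, -2, -1, 0, 1, 2, 3, 5, 7, 8, 10, 11, 12, 13, 14}
|A + A| = 22

|A + A| = 22


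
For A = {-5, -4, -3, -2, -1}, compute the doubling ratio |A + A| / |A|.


|A| = 5.
Compute A + A by enumerating all 25 pairs.
A + A = {-10, -9, -8, -7, -6, -5, -4, -3, -2}, so |A + A| = 9.
K = |A + A| / |A| = 9/5 (already in lowest terms) ≈ 1.8000.
Reference: AP of size 5 gives K = 9/5 ≈ 1.8000; a fully generic set of size 5 gives K ≈ 3.0000.

|A| = 5, |A + A| = 9, K = 9/5.


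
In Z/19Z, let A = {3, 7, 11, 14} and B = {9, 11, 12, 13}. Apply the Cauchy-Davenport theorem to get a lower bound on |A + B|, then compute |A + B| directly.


Cauchy-Davenport: |A + B| ≥ min(p, |A| + |B| - 1) for A, B nonempty in Z/pZ.
|A| = 4, |B| = 4, p = 19.
CD lower bound = min(19, 4 + 4 - 1) = min(19, 7) = 7.
Compute A + B mod 19 directly:
a = 3: 3+9=12, 3+11=14, 3+12=15, 3+13=16
a = 7: 7+9=16, 7+11=18, 7+12=0, 7+13=1
a = 11: 11+9=1, 11+11=3, 11+12=4, 11+13=5
a = 14: 14+9=4, 14+11=6, 14+12=7, 14+13=8
A + B = {0, 1, 3, 4, 5, 6, 7, 8, 12, 14, 15, 16, 18}, so |A + B| = 13.
Verify: 13 ≥ 7? Yes ✓.

CD lower bound = 7, actual |A + B| = 13.


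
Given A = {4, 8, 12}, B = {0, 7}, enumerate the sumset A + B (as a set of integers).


A + B = {a + b : a ∈ A, b ∈ B}.
Enumerate all |A|·|B| = 3·2 = 6 pairs (a, b) and collect distinct sums.
a = 4: 4+0=4, 4+7=11
a = 8: 8+0=8, 8+7=15
a = 12: 12+0=12, 12+7=19
Collecting distinct sums: A + B = {4, 8, 11, 12, 15, 19}
|A + B| = 6

A + B = {4, 8, 11, 12, 15, 19}


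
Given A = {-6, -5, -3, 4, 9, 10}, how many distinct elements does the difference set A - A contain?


A - A = {a - a' : a, a' ∈ A}; |A| = 6.
Bounds: 2|A|-1 ≤ |A - A| ≤ |A|² - |A| + 1, i.e. 11 ≤ |A - A| ≤ 31.
Note: 0 ∈ A - A always (from a - a). The set is symmetric: if d ∈ A - A then -d ∈ A - A.
Enumerate nonzero differences d = a - a' with a > a' (then include -d):
Positive differences: {1, 2, 3, 5, 6, 7, 9, 10, 12, 13, 14, 15, 16}
Full difference set: {0} ∪ (positive diffs) ∪ (negative diffs).
|A - A| = 1 + 2·13 = 27 (matches direct enumeration: 27).

|A - A| = 27


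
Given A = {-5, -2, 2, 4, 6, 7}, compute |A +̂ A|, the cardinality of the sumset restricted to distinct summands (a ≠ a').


Restricted sumset: A +̂ A = {a + a' : a ∈ A, a' ∈ A, a ≠ a'}.
Equivalently, take A + A and drop any sum 2a that is achievable ONLY as a + a for a ∈ A (i.e. sums representable only with equal summands).
Enumerate pairs (a, a') with a < a' (symmetric, so each unordered pair gives one sum; this covers all a ≠ a'):
  -5 + -2 = -7
  -5 + 2 = -3
  -5 + 4 = -1
  -5 + 6 = 1
  -5 + 7 = 2
  -2 + 2 = 0
  -2 + 4 = 2
  -2 + 6 = 4
  -2 + 7 = 5
  2 + 4 = 6
  2 + 6 = 8
  2 + 7 = 9
  4 + 6 = 10
  4 + 7 = 11
  6 + 7 = 13
Collected distinct sums: {-7, -3, -1, 0, 1, 2, 4, 5, 6, 8, 9, 10, 11, 13}
|A +̂ A| = 14
(Reference bound: |A +̂ A| ≥ 2|A| - 3 for |A| ≥ 2, with |A| = 6 giving ≥ 9.)

|A +̂ A| = 14


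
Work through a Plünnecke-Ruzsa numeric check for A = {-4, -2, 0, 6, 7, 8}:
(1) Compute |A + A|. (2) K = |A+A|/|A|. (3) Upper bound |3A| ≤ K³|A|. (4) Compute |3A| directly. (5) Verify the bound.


|A| = 6.
Step 1: Compute A + A by enumerating all 36 pairs.
A + A = {-8, -6, -4, -2, 0, 2, 3, 4, 5, 6, 7, 8, 12, 13, 14, 15, 16}, so |A + A| = 17.
Step 2: Doubling constant K = |A + A|/|A| = 17/6 = 17/6 ≈ 2.8333.
Step 3: Plünnecke-Ruzsa gives |3A| ≤ K³·|A| = (2.8333)³ · 6 ≈ 136.4722.
Step 4: Compute 3A = A + A + A directly by enumerating all triples (a,b,c) ∈ A³; |3A| = 31.
Step 5: Check 31 ≤ 136.4722? Yes ✓.

K = 17/6, Plünnecke-Ruzsa bound K³|A| ≈ 136.4722, |3A| = 31, inequality holds.


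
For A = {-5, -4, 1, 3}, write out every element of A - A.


A - A = {a - a' : a, a' ∈ A}.
Compute a - a' for each ordered pair (a, a'):
a = -5: -5--5=0, -5--4=-1, -5-1=-6, -5-3=-8
a = -4: -4--5=1, -4--4=0, -4-1=-5, -4-3=-7
a = 1: 1--5=6, 1--4=5, 1-1=0, 1-3=-2
a = 3: 3--5=8, 3--4=7, 3-1=2, 3-3=0
Collecting distinct values (and noting 0 appears from a-a):
A - A = {-8, -7, -6, -5, -2, -1, 0, 1, 2, 5, 6, 7, 8}
|A - A| = 13

A - A = {-8, -7, -6, -5, -2, -1, 0, 1, 2, 5, 6, 7, 8}


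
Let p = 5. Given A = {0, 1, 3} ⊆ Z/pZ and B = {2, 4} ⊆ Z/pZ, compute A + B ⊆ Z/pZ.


Work in Z/5Z: reduce every sum a + b modulo 5.
Enumerate all 6 pairs:
a = 0: 0+2=2, 0+4=4
a = 1: 1+2=3, 1+4=0
a = 3: 3+2=0, 3+4=2
Distinct residues collected: {0, 2, 3, 4}
|A + B| = 4 (out of 5 total residues).

A + B = {0, 2, 3, 4}


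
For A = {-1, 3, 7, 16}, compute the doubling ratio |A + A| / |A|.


|A| = 4.
Compute A + A by enumerating all 16 pairs.
A + A = {-2, 2, 6, 10, 14, 15, 19, 23, 32}, so |A + A| = 9.
K = |A + A| / |A| = 9/4 (already in lowest terms) ≈ 2.2500.
Reference: AP of size 4 gives K = 7/4 ≈ 1.7500; a fully generic set of size 4 gives K ≈ 2.5000.

|A| = 4, |A + A| = 9, K = 9/4.


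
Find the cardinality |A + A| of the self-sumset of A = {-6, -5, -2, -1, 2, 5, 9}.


A + A = {a + a' : a, a' ∈ A}; |A| = 7.
General bounds: 2|A| - 1 ≤ |A + A| ≤ |A|(|A|+1)/2, i.e. 13 ≤ |A + A| ≤ 28.
Lower bound 2|A|-1 is attained iff A is an arithmetic progression.
Enumerate sums a + a' for a ≤ a' (symmetric, so this suffices):
a = -6: -6+-6=-12, -6+-5=-11, -6+-2=-8, -6+-1=-7, -6+2=-4, -6+5=-1, -6+9=3
a = -5: -5+-5=-10, -5+-2=-7, -5+-1=-6, -5+2=-3, -5+5=0, -5+9=4
a = -2: -2+-2=-4, -2+-1=-3, -2+2=0, -2+5=3, -2+9=7
a = -1: -1+-1=-2, -1+2=1, -1+5=4, -1+9=8
a = 2: 2+2=4, 2+5=7, 2+9=11
a = 5: 5+5=10, 5+9=14
a = 9: 9+9=18
Distinct sums: {-12, -11, -10, -8, -7, -6, -4, -3, -2, -1, 0, 1, 3, 4, 7, 8, 10, 11, 14, 18}
|A + A| = 20

|A + A| = 20


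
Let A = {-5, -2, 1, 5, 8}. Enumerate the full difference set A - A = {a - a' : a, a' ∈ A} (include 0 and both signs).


A - A = {a - a' : a, a' ∈ A}.
Compute a - a' for each ordered pair (a, a'):
a = -5: -5--5=0, -5--2=-3, -5-1=-6, -5-5=-10, -5-8=-13
a = -2: -2--5=3, -2--2=0, -2-1=-3, -2-5=-7, -2-8=-10
a = 1: 1--5=6, 1--2=3, 1-1=0, 1-5=-4, 1-8=-7
a = 5: 5--5=10, 5--2=7, 5-1=4, 5-5=0, 5-8=-3
a = 8: 8--5=13, 8--2=10, 8-1=7, 8-5=3, 8-8=0
Collecting distinct values (and noting 0 appears from a-a):
A - A = {-13, -10, -7, -6, -4, -3, 0, 3, 4, 6, 7, 10, 13}
|A - A| = 13

A - A = {-13, -10, -7, -6, -4, -3, 0, 3, 4, 6, 7, 10, 13}


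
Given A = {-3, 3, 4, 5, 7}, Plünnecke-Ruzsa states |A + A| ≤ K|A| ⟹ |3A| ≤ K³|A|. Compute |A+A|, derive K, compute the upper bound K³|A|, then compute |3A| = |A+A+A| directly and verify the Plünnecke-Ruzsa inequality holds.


|A| = 5.
Step 1: Compute A + A by enumerating all 25 pairs.
A + A = {-6, 0, 1, 2, 4, 6, 7, 8, 9, 10, 11, 12, 14}, so |A + A| = 13.
Step 2: Doubling constant K = |A + A|/|A| = 13/5 = 13/5 ≈ 2.6000.
Step 3: Plünnecke-Ruzsa gives |3A| ≤ K³·|A| = (2.6000)³ · 5 ≈ 87.8800.
Step 4: Compute 3A = A + A + A directly by enumerating all triples (a,b,c) ∈ A³; |3A| = 23.
Step 5: Check 23 ≤ 87.8800? Yes ✓.

K = 13/5, Plünnecke-Ruzsa bound K³|A| ≈ 87.8800, |3A| = 23, inequality holds.


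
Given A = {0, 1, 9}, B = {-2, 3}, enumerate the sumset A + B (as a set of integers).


A + B = {a + b : a ∈ A, b ∈ B}.
Enumerate all |A|·|B| = 3·2 = 6 pairs (a, b) and collect distinct sums.
a = 0: 0+-2=-2, 0+3=3
a = 1: 1+-2=-1, 1+3=4
a = 9: 9+-2=7, 9+3=12
Collecting distinct sums: A + B = {-2, -1, 3, 4, 7, 12}
|A + B| = 6

A + B = {-2, -1, 3, 4, 7, 12}


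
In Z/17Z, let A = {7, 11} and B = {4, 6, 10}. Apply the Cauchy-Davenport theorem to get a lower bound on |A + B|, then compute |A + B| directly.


Cauchy-Davenport: |A + B| ≥ min(p, |A| + |B| - 1) for A, B nonempty in Z/pZ.
|A| = 2, |B| = 3, p = 17.
CD lower bound = min(17, 2 + 3 - 1) = min(17, 4) = 4.
Compute A + B mod 17 directly:
a = 7: 7+4=11, 7+6=13, 7+10=0
a = 11: 11+4=15, 11+6=0, 11+10=4
A + B = {0, 4, 11, 13, 15}, so |A + B| = 5.
Verify: 5 ≥ 4? Yes ✓.

CD lower bound = 4, actual |A + B| = 5.


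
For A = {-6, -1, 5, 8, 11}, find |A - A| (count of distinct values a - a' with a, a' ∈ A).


A - A = {a - a' : a, a' ∈ A}; |A| = 5.
Bounds: 2|A|-1 ≤ |A - A| ≤ |A|² - |A| + 1, i.e. 9 ≤ |A - A| ≤ 21.
Note: 0 ∈ A - A always (from a - a). The set is symmetric: if d ∈ A - A then -d ∈ A - A.
Enumerate nonzero differences d = a - a' with a > a' (then include -d):
Positive differences: {3, 5, 6, 9, 11, 12, 14, 17}
Full difference set: {0} ∪ (positive diffs) ∪ (negative diffs).
|A - A| = 1 + 2·8 = 17 (matches direct enumeration: 17).

|A - A| = 17


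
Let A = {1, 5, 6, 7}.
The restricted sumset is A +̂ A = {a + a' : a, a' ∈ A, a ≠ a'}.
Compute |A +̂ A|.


Restricted sumset: A +̂ A = {a + a' : a ∈ A, a' ∈ A, a ≠ a'}.
Equivalently, take A + A and drop any sum 2a that is achievable ONLY as a + a for a ∈ A (i.e. sums representable only with equal summands).
Enumerate pairs (a, a') with a < a' (symmetric, so each unordered pair gives one sum; this covers all a ≠ a'):
  1 + 5 = 6
  1 + 6 = 7
  1 + 7 = 8
  5 + 6 = 11
  5 + 7 = 12
  6 + 7 = 13
Collected distinct sums: {6, 7, 8, 11, 12, 13}
|A +̂ A| = 6
(Reference bound: |A +̂ A| ≥ 2|A| - 3 for |A| ≥ 2, with |A| = 4 giving ≥ 5.)

|A +̂ A| = 6


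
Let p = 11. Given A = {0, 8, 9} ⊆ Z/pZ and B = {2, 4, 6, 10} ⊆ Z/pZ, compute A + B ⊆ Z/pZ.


Work in Z/11Z: reduce every sum a + b modulo 11.
Enumerate all 12 pairs:
a = 0: 0+2=2, 0+4=4, 0+6=6, 0+10=10
a = 8: 8+2=10, 8+4=1, 8+6=3, 8+10=7
a = 9: 9+2=0, 9+4=2, 9+6=4, 9+10=8
Distinct residues collected: {0, 1, 2, 3, 4, 6, 7, 8, 10}
|A + B| = 9 (out of 11 total residues).

A + B = {0, 1, 2, 3, 4, 6, 7, 8, 10}


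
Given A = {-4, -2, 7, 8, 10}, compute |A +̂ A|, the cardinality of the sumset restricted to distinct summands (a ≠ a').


Restricted sumset: A +̂ A = {a + a' : a ∈ A, a' ∈ A, a ≠ a'}.
Equivalently, take A + A and drop any sum 2a that is achievable ONLY as a + a for a ∈ A (i.e. sums representable only with equal summands).
Enumerate pairs (a, a') with a < a' (symmetric, so each unordered pair gives one sum; this covers all a ≠ a'):
  -4 + -2 = -6
  -4 + 7 = 3
  -4 + 8 = 4
  -4 + 10 = 6
  -2 + 7 = 5
  -2 + 8 = 6
  -2 + 10 = 8
  7 + 8 = 15
  7 + 10 = 17
  8 + 10 = 18
Collected distinct sums: {-6, 3, 4, 5, 6, 8, 15, 17, 18}
|A +̂ A| = 9
(Reference bound: |A +̂ A| ≥ 2|A| - 3 for |A| ≥ 2, with |A| = 5 giving ≥ 7.)

|A +̂ A| = 9


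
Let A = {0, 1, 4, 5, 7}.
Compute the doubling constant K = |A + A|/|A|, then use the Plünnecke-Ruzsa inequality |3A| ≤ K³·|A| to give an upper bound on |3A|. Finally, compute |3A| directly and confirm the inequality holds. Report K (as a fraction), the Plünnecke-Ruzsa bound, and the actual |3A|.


|A| = 5.
Step 1: Compute A + A by enumerating all 25 pairs.
A + A = {0, 1, 2, 4, 5, 6, 7, 8, 9, 10, 11, 12, 14}, so |A + A| = 13.
Step 2: Doubling constant K = |A + A|/|A| = 13/5 = 13/5 ≈ 2.6000.
Step 3: Plünnecke-Ruzsa gives |3A| ≤ K³·|A| = (2.6000)³ · 5 ≈ 87.8800.
Step 4: Compute 3A = A + A + A directly by enumerating all triples (a,b,c) ∈ A³; |3A| = 21.
Step 5: Check 21 ≤ 87.8800? Yes ✓.

K = 13/5, Plünnecke-Ruzsa bound K³|A| ≈ 87.8800, |3A| = 21, inequality holds.


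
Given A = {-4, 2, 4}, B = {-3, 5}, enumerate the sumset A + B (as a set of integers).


A + B = {a + b : a ∈ A, b ∈ B}.
Enumerate all |A|·|B| = 3·2 = 6 pairs (a, b) and collect distinct sums.
a = -4: -4+-3=-7, -4+5=1
a = 2: 2+-3=-1, 2+5=7
a = 4: 4+-3=1, 4+5=9
Collecting distinct sums: A + B = {-7, -1, 1, 7, 9}
|A + B| = 5

A + B = {-7, -1, 1, 7, 9}


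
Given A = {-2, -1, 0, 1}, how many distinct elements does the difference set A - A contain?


A - A = {a - a' : a, a' ∈ A}; |A| = 4.
Bounds: 2|A|-1 ≤ |A - A| ≤ |A|² - |A| + 1, i.e. 7 ≤ |A - A| ≤ 13.
Note: 0 ∈ A - A always (from a - a). The set is symmetric: if d ∈ A - A then -d ∈ A - A.
Enumerate nonzero differences d = a - a' with a > a' (then include -d):
Positive differences: {1, 2, 3}
Full difference set: {0} ∪ (positive diffs) ∪ (negative diffs).
|A - A| = 1 + 2·3 = 7 (matches direct enumeration: 7).

|A - A| = 7


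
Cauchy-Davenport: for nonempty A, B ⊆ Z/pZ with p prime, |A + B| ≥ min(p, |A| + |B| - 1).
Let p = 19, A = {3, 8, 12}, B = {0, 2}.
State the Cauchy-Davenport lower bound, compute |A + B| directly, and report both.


Cauchy-Davenport: |A + B| ≥ min(p, |A| + |B| - 1) for A, B nonempty in Z/pZ.
|A| = 3, |B| = 2, p = 19.
CD lower bound = min(19, 3 + 2 - 1) = min(19, 4) = 4.
Compute A + B mod 19 directly:
a = 3: 3+0=3, 3+2=5
a = 8: 8+0=8, 8+2=10
a = 12: 12+0=12, 12+2=14
A + B = {3, 5, 8, 10, 12, 14}, so |A + B| = 6.
Verify: 6 ≥ 4? Yes ✓.

CD lower bound = 4, actual |A + B| = 6.


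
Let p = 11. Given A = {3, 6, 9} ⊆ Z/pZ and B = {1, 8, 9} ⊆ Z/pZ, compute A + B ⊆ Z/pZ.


Work in Z/11Z: reduce every sum a + b modulo 11.
Enumerate all 9 pairs:
a = 3: 3+1=4, 3+8=0, 3+9=1
a = 6: 6+1=7, 6+8=3, 6+9=4
a = 9: 9+1=10, 9+8=6, 9+9=7
Distinct residues collected: {0, 1, 3, 4, 6, 7, 10}
|A + B| = 7 (out of 11 total residues).

A + B = {0, 1, 3, 4, 6, 7, 10}


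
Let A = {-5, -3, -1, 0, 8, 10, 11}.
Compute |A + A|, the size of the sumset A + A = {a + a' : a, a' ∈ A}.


A + A = {a + a' : a, a' ∈ A}; |A| = 7.
General bounds: 2|A| - 1 ≤ |A + A| ≤ |A|(|A|+1)/2, i.e. 13 ≤ |A + A| ≤ 28.
Lower bound 2|A|-1 is attained iff A is an arithmetic progression.
Enumerate sums a + a' for a ≤ a' (symmetric, so this suffices):
a = -5: -5+-5=-10, -5+-3=-8, -5+-1=-6, -5+0=-5, -5+8=3, -5+10=5, -5+11=6
a = -3: -3+-3=-6, -3+-1=-4, -3+0=-3, -3+8=5, -3+10=7, -3+11=8
a = -1: -1+-1=-2, -1+0=-1, -1+8=7, -1+10=9, -1+11=10
a = 0: 0+0=0, 0+8=8, 0+10=10, 0+11=11
a = 8: 8+8=16, 8+10=18, 8+11=19
a = 10: 10+10=20, 10+11=21
a = 11: 11+11=22
Distinct sums: {-10, -8, -6, -5, -4, -3, -2, -1, 0, 3, 5, 6, 7, 8, 9, 10, 11, 16, 18, 19, 20, 21, 22}
|A + A| = 23

|A + A| = 23


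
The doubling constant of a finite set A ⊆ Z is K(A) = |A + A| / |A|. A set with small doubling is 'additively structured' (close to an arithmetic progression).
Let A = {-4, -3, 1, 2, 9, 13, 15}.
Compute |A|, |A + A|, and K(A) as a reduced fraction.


|A| = 7.
Compute A + A by enumerating all 49 pairs.
A + A = {-8, -7, -6, -3, -2, -1, 2, 3, 4, 5, 6, 9, 10, 11, 12, 14, 15, 16, 17, 18, 22, 24, 26, 28, 30}, so |A + A| = 25.
K = |A + A| / |A| = 25/7 (already in lowest terms) ≈ 3.5714.
Reference: AP of size 7 gives K = 13/7 ≈ 1.8571; a fully generic set of size 7 gives K ≈ 4.0000.

|A| = 7, |A + A| = 25, K = 25/7.


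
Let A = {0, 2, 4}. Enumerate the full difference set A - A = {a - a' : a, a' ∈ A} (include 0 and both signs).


A - A = {a - a' : a, a' ∈ A}.
Compute a - a' for each ordered pair (a, a'):
a = 0: 0-0=0, 0-2=-2, 0-4=-4
a = 2: 2-0=2, 2-2=0, 2-4=-2
a = 4: 4-0=4, 4-2=2, 4-4=0
Collecting distinct values (and noting 0 appears from a-a):
A - A = {-4, -2, 0, 2, 4}
|A - A| = 5

A - A = {-4, -2, 0, 2, 4}


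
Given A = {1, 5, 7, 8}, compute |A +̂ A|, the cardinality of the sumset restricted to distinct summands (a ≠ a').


Restricted sumset: A +̂ A = {a + a' : a ∈ A, a' ∈ A, a ≠ a'}.
Equivalently, take A + A and drop any sum 2a that is achievable ONLY as a + a for a ∈ A (i.e. sums representable only with equal summands).
Enumerate pairs (a, a') with a < a' (symmetric, so each unordered pair gives one sum; this covers all a ≠ a'):
  1 + 5 = 6
  1 + 7 = 8
  1 + 8 = 9
  5 + 7 = 12
  5 + 8 = 13
  7 + 8 = 15
Collected distinct sums: {6, 8, 9, 12, 13, 15}
|A +̂ A| = 6
(Reference bound: |A +̂ A| ≥ 2|A| - 3 for |A| ≥ 2, with |A| = 4 giving ≥ 5.)

|A +̂ A| = 6


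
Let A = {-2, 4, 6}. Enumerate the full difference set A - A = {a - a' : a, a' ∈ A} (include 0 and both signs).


A - A = {a - a' : a, a' ∈ A}.
Compute a - a' for each ordered pair (a, a'):
a = -2: -2--2=0, -2-4=-6, -2-6=-8
a = 4: 4--2=6, 4-4=0, 4-6=-2
a = 6: 6--2=8, 6-4=2, 6-6=0
Collecting distinct values (and noting 0 appears from a-a):
A - A = {-8, -6, -2, 0, 2, 6, 8}
|A - A| = 7

A - A = {-8, -6, -2, 0, 2, 6, 8}


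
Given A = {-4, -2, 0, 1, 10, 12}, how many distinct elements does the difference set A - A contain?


A - A = {a - a' : a, a' ∈ A}; |A| = 6.
Bounds: 2|A|-1 ≤ |A - A| ≤ |A|² - |A| + 1, i.e. 11 ≤ |A - A| ≤ 31.
Note: 0 ∈ A - A always (from a - a). The set is symmetric: if d ∈ A - A then -d ∈ A - A.
Enumerate nonzero differences d = a - a' with a > a' (then include -d):
Positive differences: {1, 2, 3, 4, 5, 9, 10, 11, 12, 14, 16}
Full difference set: {0} ∪ (positive diffs) ∪ (negative diffs).
|A - A| = 1 + 2·11 = 23 (matches direct enumeration: 23).

|A - A| = 23


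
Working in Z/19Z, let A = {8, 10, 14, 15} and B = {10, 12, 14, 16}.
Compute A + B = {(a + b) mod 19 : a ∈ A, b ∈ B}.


Work in Z/19Z: reduce every sum a + b modulo 19.
Enumerate all 16 pairs:
a = 8: 8+10=18, 8+12=1, 8+14=3, 8+16=5
a = 10: 10+10=1, 10+12=3, 10+14=5, 10+16=7
a = 14: 14+10=5, 14+12=7, 14+14=9, 14+16=11
a = 15: 15+10=6, 15+12=8, 15+14=10, 15+16=12
Distinct residues collected: {1, 3, 5, 6, 7, 8, 9, 10, 11, 12, 18}
|A + B| = 11 (out of 19 total residues).

A + B = {1, 3, 5, 6, 7, 8, 9, 10, 11, 12, 18}


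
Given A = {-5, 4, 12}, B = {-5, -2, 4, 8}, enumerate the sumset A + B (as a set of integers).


A + B = {a + b : a ∈ A, b ∈ B}.
Enumerate all |A|·|B| = 3·4 = 12 pairs (a, b) and collect distinct sums.
a = -5: -5+-5=-10, -5+-2=-7, -5+4=-1, -5+8=3
a = 4: 4+-5=-1, 4+-2=2, 4+4=8, 4+8=12
a = 12: 12+-5=7, 12+-2=10, 12+4=16, 12+8=20
Collecting distinct sums: A + B = {-10, -7, -1, 2, 3, 7, 8, 10, 12, 16, 20}
|A + B| = 11

A + B = {-10, -7, -1, 2, 3, 7, 8, 10, 12, 16, 20}


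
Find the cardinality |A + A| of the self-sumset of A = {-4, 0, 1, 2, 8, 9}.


A + A = {a + a' : a, a' ∈ A}; |A| = 6.
General bounds: 2|A| - 1 ≤ |A + A| ≤ |A|(|A|+1)/2, i.e. 11 ≤ |A + A| ≤ 21.
Lower bound 2|A|-1 is attained iff A is an arithmetic progression.
Enumerate sums a + a' for a ≤ a' (symmetric, so this suffices):
a = -4: -4+-4=-8, -4+0=-4, -4+1=-3, -4+2=-2, -4+8=4, -4+9=5
a = 0: 0+0=0, 0+1=1, 0+2=2, 0+8=8, 0+9=9
a = 1: 1+1=2, 1+2=3, 1+8=9, 1+9=10
a = 2: 2+2=4, 2+8=10, 2+9=11
a = 8: 8+8=16, 8+9=17
a = 9: 9+9=18
Distinct sums: {-8, -4, -3, -2, 0, 1, 2, 3, 4, 5, 8, 9, 10, 11, 16, 17, 18}
|A + A| = 17

|A + A| = 17


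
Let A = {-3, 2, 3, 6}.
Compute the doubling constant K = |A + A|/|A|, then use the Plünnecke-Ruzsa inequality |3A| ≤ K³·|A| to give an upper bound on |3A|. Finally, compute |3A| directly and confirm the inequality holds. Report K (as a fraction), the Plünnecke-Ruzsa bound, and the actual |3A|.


|A| = 4.
Step 1: Compute A + A by enumerating all 16 pairs.
A + A = {-6, -1, 0, 3, 4, 5, 6, 8, 9, 12}, so |A + A| = 10.
Step 2: Doubling constant K = |A + A|/|A| = 10/4 = 10/4 ≈ 2.5000.
Step 3: Plünnecke-Ruzsa gives |3A| ≤ K³·|A| = (2.5000)³ · 4 ≈ 62.5000.
Step 4: Compute 3A = A + A + A directly by enumerating all triples (a,b,c) ∈ A³; |3A| = 18.
Step 5: Check 18 ≤ 62.5000? Yes ✓.

K = 10/4, Plünnecke-Ruzsa bound K³|A| ≈ 62.5000, |3A| = 18, inequality holds.


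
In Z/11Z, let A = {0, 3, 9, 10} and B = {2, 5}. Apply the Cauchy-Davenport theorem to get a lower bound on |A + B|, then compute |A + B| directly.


Cauchy-Davenport: |A + B| ≥ min(p, |A| + |B| - 1) for A, B nonempty in Z/pZ.
|A| = 4, |B| = 2, p = 11.
CD lower bound = min(11, 4 + 2 - 1) = min(11, 5) = 5.
Compute A + B mod 11 directly:
a = 0: 0+2=2, 0+5=5
a = 3: 3+2=5, 3+5=8
a = 9: 9+2=0, 9+5=3
a = 10: 10+2=1, 10+5=4
A + B = {0, 1, 2, 3, 4, 5, 8}, so |A + B| = 7.
Verify: 7 ≥ 5? Yes ✓.

CD lower bound = 5, actual |A + B| = 7.


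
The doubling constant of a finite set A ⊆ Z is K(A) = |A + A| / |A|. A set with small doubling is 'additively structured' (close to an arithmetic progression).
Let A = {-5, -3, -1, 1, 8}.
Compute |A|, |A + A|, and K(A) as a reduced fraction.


|A| = 5.
Compute A + A by enumerating all 25 pairs.
A + A = {-10, -8, -6, -4, -2, 0, 2, 3, 5, 7, 9, 16}, so |A + A| = 12.
K = |A + A| / |A| = 12/5 (already in lowest terms) ≈ 2.4000.
Reference: AP of size 5 gives K = 9/5 ≈ 1.8000; a fully generic set of size 5 gives K ≈ 3.0000.

|A| = 5, |A + A| = 12, K = 12/5.


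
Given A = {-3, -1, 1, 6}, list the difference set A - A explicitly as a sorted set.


A - A = {a - a' : a, a' ∈ A}.
Compute a - a' for each ordered pair (a, a'):
a = -3: -3--3=0, -3--1=-2, -3-1=-4, -3-6=-9
a = -1: -1--3=2, -1--1=0, -1-1=-2, -1-6=-7
a = 1: 1--3=4, 1--1=2, 1-1=0, 1-6=-5
a = 6: 6--3=9, 6--1=7, 6-1=5, 6-6=0
Collecting distinct values (and noting 0 appears from a-a):
A - A = {-9, -7, -5, -4, -2, 0, 2, 4, 5, 7, 9}
|A - A| = 11

A - A = {-9, -7, -5, -4, -2, 0, 2, 4, 5, 7, 9}


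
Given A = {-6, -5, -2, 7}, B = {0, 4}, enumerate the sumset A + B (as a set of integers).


A + B = {a + b : a ∈ A, b ∈ B}.
Enumerate all |A|·|B| = 4·2 = 8 pairs (a, b) and collect distinct sums.
a = -6: -6+0=-6, -6+4=-2
a = -5: -5+0=-5, -5+4=-1
a = -2: -2+0=-2, -2+4=2
a = 7: 7+0=7, 7+4=11
Collecting distinct sums: A + B = {-6, -5, -2, -1, 2, 7, 11}
|A + B| = 7

A + B = {-6, -5, -2, -1, 2, 7, 11}


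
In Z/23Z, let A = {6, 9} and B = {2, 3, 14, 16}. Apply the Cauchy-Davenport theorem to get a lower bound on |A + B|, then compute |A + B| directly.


Cauchy-Davenport: |A + B| ≥ min(p, |A| + |B| - 1) for A, B nonempty in Z/pZ.
|A| = 2, |B| = 4, p = 23.
CD lower bound = min(23, 2 + 4 - 1) = min(23, 5) = 5.
Compute A + B mod 23 directly:
a = 6: 6+2=8, 6+3=9, 6+14=20, 6+16=22
a = 9: 9+2=11, 9+3=12, 9+14=0, 9+16=2
A + B = {0, 2, 8, 9, 11, 12, 20, 22}, so |A + B| = 8.
Verify: 8 ≥ 5? Yes ✓.

CD lower bound = 5, actual |A + B| = 8.


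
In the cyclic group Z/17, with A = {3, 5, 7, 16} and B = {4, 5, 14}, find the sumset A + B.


Work in Z/17Z: reduce every sum a + b modulo 17.
Enumerate all 12 pairs:
a = 3: 3+4=7, 3+5=8, 3+14=0
a = 5: 5+4=9, 5+5=10, 5+14=2
a = 7: 7+4=11, 7+5=12, 7+14=4
a = 16: 16+4=3, 16+5=4, 16+14=13
Distinct residues collected: {0, 2, 3, 4, 7, 8, 9, 10, 11, 12, 13}
|A + B| = 11 (out of 17 total residues).

A + B = {0, 2, 3, 4, 7, 8, 9, 10, 11, 12, 13}


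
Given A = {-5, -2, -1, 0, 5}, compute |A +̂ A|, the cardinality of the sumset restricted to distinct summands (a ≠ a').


Restricted sumset: A +̂ A = {a + a' : a ∈ A, a' ∈ A, a ≠ a'}.
Equivalently, take A + A and drop any sum 2a that is achievable ONLY as a + a for a ∈ A (i.e. sums representable only with equal summands).
Enumerate pairs (a, a') with a < a' (symmetric, so each unordered pair gives one sum; this covers all a ≠ a'):
  -5 + -2 = -7
  -5 + -1 = -6
  -5 + 0 = -5
  -5 + 5 = 0
  -2 + -1 = -3
  -2 + 0 = -2
  -2 + 5 = 3
  -1 + 0 = -1
  -1 + 5 = 4
  0 + 5 = 5
Collected distinct sums: {-7, -6, -5, -3, -2, -1, 0, 3, 4, 5}
|A +̂ A| = 10
(Reference bound: |A +̂ A| ≥ 2|A| - 3 for |A| ≥ 2, with |A| = 5 giving ≥ 7.)

|A +̂ A| = 10


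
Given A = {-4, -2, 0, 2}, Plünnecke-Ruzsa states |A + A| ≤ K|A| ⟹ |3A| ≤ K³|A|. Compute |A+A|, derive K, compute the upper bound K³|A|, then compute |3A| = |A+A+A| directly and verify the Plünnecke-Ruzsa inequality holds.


|A| = 4.
Step 1: Compute A + A by enumerating all 16 pairs.
A + A = {-8, -6, -4, -2, 0, 2, 4}, so |A + A| = 7.
Step 2: Doubling constant K = |A + A|/|A| = 7/4 = 7/4 ≈ 1.7500.
Step 3: Plünnecke-Ruzsa gives |3A| ≤ K³·|A| = (1.7500)³ · 4 ≈ 21.4375.
Step 4: Compute 3A = A + A + A directly by enumerating all triples (a,b,c) ∈ A³; |3A| = 10.
Step 5: Check 10 ≤ 21.4375? Yes ✓.

K = 7/4, Plünnecke-Ruzsa bound K³|A| ≈ 21.4375, |3A| = 10, inequality holds.


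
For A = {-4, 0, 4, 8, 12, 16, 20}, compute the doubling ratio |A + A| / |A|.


|A| = 7.
Compute A + A by enumerating all 49 pairs.
A + A = {-8, -4, 0, 4, 8, 12, 16, 20, 24, 28, 32, 36, 40}, so |A + A| = 13.
K = |A + A| / |A| = 13/7 (already in lowest terms) ≈ 1.8571.
Reference: AP of size 7 gives K = 13/7 ≈ 1.8571; a fully generic set of size 7 gives K ≈ 4.0000.

|A| = 7, |A + A| = 13, K = 13/7.


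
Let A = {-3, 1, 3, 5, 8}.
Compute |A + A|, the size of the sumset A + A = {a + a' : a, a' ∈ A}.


A + A = {a + a' : a, a' ∈ A}; |A| = 5.
General bounds: 2|A| - 1 ≤ |A + A| ≤ |A|(|A|+1)/2, i.e. 9 ≤ |A + A| ≤ 15.
Lower bound 2|A|-1 is attained iff A is an arithmetic progression.
Enumerate sums a + a' for a ≤ a' (symmetric, so this suffices):
a = -3: -3+-3=-6, -3+1=-2, -3+3=0, -3+5=2, -3+8=5
a = 1: 1+1=2, 1+3=4, 1+5=6, 1+8=9
a = 3: 3+3=6, 3+5=8, 3+8=11
a = 5: 5+5=10, 5+8=13
a = 8: 8+8=16
Distinct sums: {-6, -2, 0, 2, 4, 5, 6, 8, 9, 10, 11, 13, 16}
|A + A| = 13

|A + A| = 13


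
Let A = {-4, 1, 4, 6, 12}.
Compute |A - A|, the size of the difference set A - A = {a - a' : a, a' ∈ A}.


A - A = {a - a' : a, a' ∈ A}; |A| = 5.
Bounds: 2|A|-1 ≤ |A - A| ≤ |A|² - |A| + 1, i.e. 9 ≤ |A - A| ≤ 21.
Note: 0 ∈ A - A always (from a - a). The set is symmetric: if d ∈ A - A then -d ∈ A - A.
Enumerate nonzero differences d = a - a' with a > a' (then include -d):
Positive differences: {2, 3, 5, 6, 8, 10, 11, 16}
Full difference set: {0} ∪ (positive diffs) ∪ (negative diffs).
|A - A| = 1 + 2·8 = 17 (matches direct enumeration: 17).

|A - A| = 17


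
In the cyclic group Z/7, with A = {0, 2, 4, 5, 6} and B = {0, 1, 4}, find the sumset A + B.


Work in Z/7Z: reduce every sum a + b modulo 7.
Enumerate all 15 pairs:
a = 0: 0+0=0, 0+1=1, 0+4=4
a = 2: 2+0=2, 2+1=3, 2+4=6
a = 4: 4+0=4, 4+1=5, 4+4=1
a = 5: 5+0=5, 5+1=6, 5+4=2
a = 6: 6+0=6, 6+1=0, 6+4=3
Distinct residues collected: {0, 1, 2, 3, 4, 5, 6}
|A + B| = 7 (out of 7 total residues).

A + B = {0, 1, 2, 3, 4, 5, 6}


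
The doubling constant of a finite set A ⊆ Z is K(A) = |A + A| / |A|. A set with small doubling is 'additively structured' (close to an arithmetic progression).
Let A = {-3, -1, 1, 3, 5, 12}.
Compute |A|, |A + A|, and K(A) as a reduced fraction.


|A| = 6.
Compute A + A by enumerating all 36 pairs.
A + A = {-6, -4, -2, 0, 2, 4, 6, 8, 9, 10, 11, 13, 15, 17, 24}, so |A + A| = 15.
K = |A + A| / |A| = 15/6 = 5/2 ≈ 2.5000.
Reference: AP of size 6 gives K = 11/6 ≈ 1.8333; a fully generic set of size 6 gives K ≈ 3.5000.

|A| = 6, |A + A| = 15, K = 15/6 = 5/2.


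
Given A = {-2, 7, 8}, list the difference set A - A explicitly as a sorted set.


A - A = {a - a' : a, a' ∈ A}.
Compute a - a' for each ordered pair (a, a'):
a = -2: -2--2=0, -2-7=-9, -2-8=-10
a = 7: 7--2=9, 7-7=0, 7-8=-1
a = 8: 8--2=10, 8-7=1, 8-8=0
Collecting distinct values (and noting 0 appears from a-a):
A - A = {-10, -9, -1, 0, 1, 9, 10}
|A - A| = 7

A - A = {-10, -9, -1, 0, 1, 9, 10}


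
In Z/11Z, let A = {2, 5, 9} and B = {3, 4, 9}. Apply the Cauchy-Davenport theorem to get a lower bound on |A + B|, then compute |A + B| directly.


Cauchy-Davenport: |A + B| ≥ min(p, |A| + |B| - 1) for A, B nonempty in Z/pZ.
|A| = 3, |B| = 3, p = 11.
CD lower bound = min(11, 3 + 3 - 1) = min(11, 5) = 5.
Compute A + B mod 11 directly:
a = 2: 2+3=5, 2+4=6, 2+9=0
a = 5: 5+3=8, 5+4=9, 5+9=3
a = 9: 9+3=1, 9+4=2, 9+9=7
A + B = {0, 1, 2, 3, 5, 6, 7, 8, 9}, so |A + B| = 9.
Verify: 9 ≥ 5? Yes ✓.

CD lower bound = 5, actual |A + B| = 9.


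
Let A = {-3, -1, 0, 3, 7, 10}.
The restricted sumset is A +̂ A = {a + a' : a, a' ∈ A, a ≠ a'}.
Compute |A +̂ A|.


Restricted sumset: A +̂ A = {a + a' : a ∈ A, a' ∈ A, a ≠ a'}.
Equivalently, take A + A and drop any sum 2a that is achievable ONLY as a + a for a ∈ A (i.e. sums representable only with equal summands).
Enumerate pairs (a, a') with a < a' (symmetric, so each unordered pair gives one sum; this covers all a ≠ a'):
  -3 + -1 = -4
  -3 + 0 = -3
  -3 + 3 = 0
  -3 + 7 = 4
  -3 + 10 = 7
  -1 + 0 = -1
  -1 + 3 = 2
  -1 + 7 = 6
  -1 + 10 = 9
  0 + 3 = 3
  0 + 7 = 7
  0 + 10 = 10
  3 + 7 = 10
  3 + 10 = 13
  7 + 10 = 17
Collected distinct sums: {-4, -3, -1, 0, 2, 3, 4, 6, 7, 9, 10, 13, 17}
|A +̂ A| = 13
(Reference bound: |A +̂ A| ≥ 2|A| - 3 for |A| ≥ 2, with |A| = 6 giving ≥ 9.)

|A +̂ A| = 13


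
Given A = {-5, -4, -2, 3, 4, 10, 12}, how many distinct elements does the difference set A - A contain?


A - A = {a - a' : a, a' ∈ A}; |A| = 7.
Bounds: 2|A|-1 ≤ |A - A| ≤ |A|² - |A| + 1, i.e. 13 ≤ |A - A| ≤ 43.
Note: 0 ∈ A - A always (from a - a). The set is symmetric: if d ∈ A - A then -d ∈ A - A.
Enumerate nonzero differences d = a - a' with a > a' (then include -d):
Positive differences: {1, 2, 3, 5, 6, 7, 8, 9, 12, 14, 15, 16, 17}
Full difference set: {0} ∪ (positive diffs) ∪ (negative diffs).
|A - A| = 1 + 2·13 = 27 (matches direct enumeration: 27).

|A - A| = 27


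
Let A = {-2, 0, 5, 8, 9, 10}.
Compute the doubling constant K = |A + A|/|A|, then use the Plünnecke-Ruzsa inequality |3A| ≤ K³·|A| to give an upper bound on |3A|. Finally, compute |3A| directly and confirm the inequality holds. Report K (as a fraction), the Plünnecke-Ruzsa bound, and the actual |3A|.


|A| = 6.
Step 1: Compute A + A by enumerating all 36 pairs.
A + A = {-4, -2, 0, 3, 5, 6, 7, 8, 9, 10, 13, 14, 15, 16, 17, 18, 19, 20}, so |A + A| = 18.
Step 2: Doubling constant K = |A + A|/|A| = 18/6 = 18/6 ≈ 3.0000.
Step 3: Plünnecke-Ruzsa gives |3A| ≤ K³·|A| = (3.0000)³ · 6 ≈ 162.0000.
Step 4: Compute 3A = A + A + A directly by enumerating all triples (a,b,c) ∈ A³; |3A| = 33.
Step 5: Check 33 ≤ 162.0000? Yes ✓.

K = 18/6, Plünnecke-Ruzsa bound K³|A| ≈ 162.0000, |3A| = 33, inequality holds.


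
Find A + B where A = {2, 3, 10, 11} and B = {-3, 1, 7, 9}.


A + B = {a + b : a ∈ A, b ∈ B}.
Enumerate all |A|·|B| = 4·4 = 16 pairs (a, b) and collect distinct sums.
a = 2: 2+-3=-1, 2+1=3, 2+7=9, 2+9=11
a = 3: 3+-3=0, 3+1=4, 3+7=10, 3+9=12
a = 10: 10+-3=7, 10+1=11, 10+7=17, 10+9=19
a = 11: 11+-3=8, 11+1=12, 11+7=18, 11+9=20
Collecting distinct sums: A + B = {-1, 0, 3, 4, 7, 8, 9, 10, 11, 12, 17, 18, 19, 20}
|A + B| = 14

A + B = {-1, 0, 3, 4, 7, 8, 9, 10, 11, 12, 17, 18, 19, 20}


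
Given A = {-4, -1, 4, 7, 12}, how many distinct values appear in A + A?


A + A = {a + a' : a, a' ∈ A}; |A| = 5.
General bounds: 2|A| - 1 ≤ |A + A| ≤ |A|(|A|+1)/2, i.e. 9 ≤ |A + A| ≤ 15.
Lower bound 2|A|-1 is attained iff A is an arithmetic progression.
Enumerate sums a + a' for a ≤ a' (symmetric, so this suffices):
a = -4: -4+-4=-8, -4+-1=-5, -4+4=0, -4+7=3, -4+12=8
a = -1: -1+-1=-2, -1+4=3, -1+7=6, -1+12=11
a = 4: 4+4=8, 4+7=11, 4+12=16
a = 7: 7+7=14, 7+12=19
a = 12: 12+12=24
Distinct sums: {-8, -5, -2, 0, 3, 6, 8, 11, 14, 16, 19, 24}
|A + A| = 12

|A + A| = 12


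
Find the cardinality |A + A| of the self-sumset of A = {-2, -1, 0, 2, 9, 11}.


A + A = {a + a' : a, a' ∈ A}; |A| = 6.
General bounds: 2|A| - 1 ≤ |A + A| ≤ |A|(|A|+1)/2, i.e. 11 ≤ |A + A| ≤ 21.
Lower bound 2|A|-1 is attained iff A is an arithmetic progression.
Enumerate sums a + a' for a ≤ a' (symmetric, so this suffices):
a = -2: -2+-2=-4, -2+-1=-3, -2+0=-2, -2+2=0, -2+9=7, -2+11=9
a = -1: -1+-1=-2, -1+0=-1, -1+2=1, -1+9=8, -1+11=10
a = 0: 0+0=0, 0+2=2, 0+9=9, 0+11=11
a = 2: 2+2=4, 2+9=11, 2+11=13
a = 9: 9+9=18, 9+11=20
a = 11: 11+11=22
Distinct sums: {-4, -3, -2, -1, 0, 1, 2, 4, 7, 8, 9, 10, 11, 13, 18, 20, 22}
|A + A| = 17

|A + A| = 17


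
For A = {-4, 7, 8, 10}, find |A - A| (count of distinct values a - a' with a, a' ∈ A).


A - A = {a - a' : a, a' ∈ A}; |A| = 4.
Bounds: 2|A|-1 ≤ |A - A| ≤ |A|² - |A| + 1, i.e. 7 ≤ |A - A| ≤ 13.
Note: 0 ∈ A - A always (from a - a). The set is symmetric: if d ∈ A - A then -d ∈ A - A.
Enumerate nonzero differences d = a - a' with a > a' (then include -d):
Positive differences: {1, 2, 3, 11, 12, 14}
Full difference set: {0} ∪ (positive diffs) ∪ (negative diffs).
|A - A| = 1 + 2·6 = 13 (matches direct enumeration: 13).

|A - A| = 13


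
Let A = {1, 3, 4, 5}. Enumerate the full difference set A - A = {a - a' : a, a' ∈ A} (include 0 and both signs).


A - A = {a - a' : a, a' ∈ A}.
Compute a - a' for each ordered pair (a, a'):
a = 1: 1-1=0, 1-3=-2, 1-4=-3, 1-5=-4
a = 3: 3-1=2, 3-3=0, 3-4=-1, 3-5=-2
a = 4: 4-1=3, 4-3=1, 4-4=0, 4-5=-1
a = 5: 5-1=4, 5-3=2, 5-4=1, 5-5=0
Collecting distinct values (and noting 0 appears from a-a):
A - A = {-4, -3, -2, -1, 0, 1, 2, 3, 4}
|A - A| = 9

A - A = {-4, -3, -2, -1, 0, 1, 2, 3, 4}


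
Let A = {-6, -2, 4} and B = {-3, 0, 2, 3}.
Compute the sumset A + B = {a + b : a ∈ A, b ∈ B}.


A + B = {a + b : a ∈ A, b ∈ B}.
Enumerate all |A|·|B| = 3·4 = 12 pairs (a, b) and collect distinct sums.
a = -6: -6+-3=-9, -6+0=-6, -6+2=-4, -6+3=-3
a = -2: -2+-3=-5, -2+0=-2, -2+2=0, -2+3=1
a = 4: 4+-3=1, 4+0=4, 4+2=6, 4+3=7
Collecting distinct sums: A + B = {-9, -6, -5, -4, -3, -2, 0, 1, 4, 6, 7}
|A + B| = 11

A + B = {-9, -6, -5, -4, -3, -2, 0, 1, 4, 6, 7}
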